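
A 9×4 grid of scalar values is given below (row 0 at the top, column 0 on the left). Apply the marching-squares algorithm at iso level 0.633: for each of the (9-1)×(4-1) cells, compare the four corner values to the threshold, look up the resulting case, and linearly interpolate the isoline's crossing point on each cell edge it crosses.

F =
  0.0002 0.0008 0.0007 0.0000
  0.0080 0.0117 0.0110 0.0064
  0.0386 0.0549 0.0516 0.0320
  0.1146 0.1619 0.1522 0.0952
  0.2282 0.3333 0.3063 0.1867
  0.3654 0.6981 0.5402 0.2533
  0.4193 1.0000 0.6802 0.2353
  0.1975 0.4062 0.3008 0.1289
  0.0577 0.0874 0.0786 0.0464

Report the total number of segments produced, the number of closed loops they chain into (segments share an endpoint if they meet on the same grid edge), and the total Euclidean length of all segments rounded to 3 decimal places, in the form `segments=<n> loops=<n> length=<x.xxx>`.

segments=8 loops=1 length=5.207

cell (4,0): code 0100 → (4.822,1.000)–(5.000,0.804)
cell (4,1): code 1000 → (5.000,1.412)–(4.822,1.000)
cell (5,0): code 0110 → (5.000,0.804)–(6.000,0.368)
cell (5,1): code 1101 → (5.663,2.000)–(5.000,1.412)
cell (5,2): code 1000 → (6.000,2.106)–(5.663,2.000)
cell (6,0): code 0010 → (6.000,0.368)–(6.618,1.000)
cell (6,1): code 0011 → (6.618,1.000)–(6.124,2.000)
cell (6,2): code 0001 → (6.124,2.000)–(6.000,2.106)
total: 8 segments, chained into 1 closed loop(s), length Σ = 5.207126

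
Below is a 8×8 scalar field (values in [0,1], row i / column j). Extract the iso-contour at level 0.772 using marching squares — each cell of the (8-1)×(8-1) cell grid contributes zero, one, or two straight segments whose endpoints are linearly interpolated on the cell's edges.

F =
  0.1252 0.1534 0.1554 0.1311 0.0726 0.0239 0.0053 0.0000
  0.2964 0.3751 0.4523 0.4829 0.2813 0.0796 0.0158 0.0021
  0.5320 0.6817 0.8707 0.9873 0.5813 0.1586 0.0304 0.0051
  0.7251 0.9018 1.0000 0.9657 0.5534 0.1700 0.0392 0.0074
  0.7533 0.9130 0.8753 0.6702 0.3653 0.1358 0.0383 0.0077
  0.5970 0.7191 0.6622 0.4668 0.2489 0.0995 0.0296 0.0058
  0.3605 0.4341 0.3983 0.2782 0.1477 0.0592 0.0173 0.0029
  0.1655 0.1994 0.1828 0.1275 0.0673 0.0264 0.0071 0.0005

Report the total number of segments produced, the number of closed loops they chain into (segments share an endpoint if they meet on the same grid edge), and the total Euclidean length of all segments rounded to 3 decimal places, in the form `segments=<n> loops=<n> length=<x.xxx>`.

cell (1,1): code 0100 → (1.764,2.000)–(2.000,1.478)
cell (1,2): code 1100 → (1.573,3.000)–(1.764,2.000)
cell (1,3): code 1000 → (2.000,3.530)–(1.573,3.000)
cell (2,0): code 0100 → (2.410,1.000)–(3.000,0.265)
cell (2,1): code 1110 → (2.000,1.478)–(2.410,1.000)
cell (2,3): code 1001 → (3.000,3.470)–(2.000,3.530)
cell (3,0): code 0110 → (3.000,0.265)–(4.000,0.117)
cell (3,2): code 1011 → (4.000,2.504)–(3.655,3.000)
cell (3,3): code 0001 → (3.655,3.000)–(3.000,3.470)
cell (4,0): code 0010 → (4.000,0.117)–(4.727,1.000)
cell (4,1): code 0011 → (4.727,1.000)–(4.485,2.000)
cell (4,2): code 0001 → (4.485,2.000)–(4.000,2.504)
total: 12 segments, chained into 1 closed loop(s), length Σ = 10.138847

segments=12 loops=1 length=10.139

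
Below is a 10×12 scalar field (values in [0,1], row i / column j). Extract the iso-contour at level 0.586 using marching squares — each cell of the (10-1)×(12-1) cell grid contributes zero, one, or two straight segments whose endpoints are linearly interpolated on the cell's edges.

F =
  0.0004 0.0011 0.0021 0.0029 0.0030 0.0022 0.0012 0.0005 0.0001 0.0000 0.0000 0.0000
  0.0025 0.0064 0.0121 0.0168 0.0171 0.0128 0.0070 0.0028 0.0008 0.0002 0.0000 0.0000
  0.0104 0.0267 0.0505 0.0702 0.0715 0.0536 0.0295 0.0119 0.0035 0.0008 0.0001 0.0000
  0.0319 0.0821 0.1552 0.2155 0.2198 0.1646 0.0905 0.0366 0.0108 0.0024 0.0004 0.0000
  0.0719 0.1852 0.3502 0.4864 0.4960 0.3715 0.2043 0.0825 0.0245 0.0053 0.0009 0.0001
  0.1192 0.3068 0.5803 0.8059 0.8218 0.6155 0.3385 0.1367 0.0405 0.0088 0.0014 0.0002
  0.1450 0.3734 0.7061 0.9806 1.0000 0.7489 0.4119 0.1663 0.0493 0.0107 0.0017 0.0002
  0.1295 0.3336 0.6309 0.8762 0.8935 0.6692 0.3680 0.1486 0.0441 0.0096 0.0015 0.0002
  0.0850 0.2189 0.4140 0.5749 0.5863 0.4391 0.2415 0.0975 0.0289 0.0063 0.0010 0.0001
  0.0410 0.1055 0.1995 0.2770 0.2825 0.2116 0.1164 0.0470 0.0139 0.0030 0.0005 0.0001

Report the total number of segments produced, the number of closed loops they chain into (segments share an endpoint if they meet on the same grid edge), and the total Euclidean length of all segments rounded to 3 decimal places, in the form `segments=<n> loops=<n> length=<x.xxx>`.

cell (4,2): code 0100 → (4.312,3.000)–(5.000,2.025)
cell (4,3): code 1100 → (4.276,4.000)–(4.312,3.000)
cell (4,4): code 1100 → (4.879,5.000)–(4.276,4.000)
cell (4,5): code 1000 → (5.000,5.106)–(4.879,5.000)
cell (5,1): code 0100 → (5.045,2.000)–(6.000,1.639)
cell (5,2): code 1110 → (5.000,2.025)–(5.045,2.000)
cell (5,5): code 1001 → (6.000,5.483)–(5.000,5.106)
cell (6,1): code 0110 → (6.000,1.639)–(7.000,1.849)
cell (6,5): code 1001 → (7.000,5.276)–(6.000,5.483)
cell (7,1): code 0010 → (7.000,1.849)–(7.207,2.000)
cell (7,2): code 0011 → (7.207,2.000)–(7.963,3.000)
cell (7,3): code 0111 → (7.963,3.000)–(8.000,3.974)
cell (7,4): code 1011 → (8.000,4.002)–(7.362,5.000)
cell (7,5): code 0001 → (7.362,5.000)–(7.000,5.276)
cell (8,3): code 0010 → (8.000,3.974)–(8.001,4.000)
cell (8,4): code 0001 → (8.001,4.000)–(8.000,4.002)
total: 16 segments, chained into 1 closed loop(s), length Σ = 11.859523

segments=16 loops=1 length=11.860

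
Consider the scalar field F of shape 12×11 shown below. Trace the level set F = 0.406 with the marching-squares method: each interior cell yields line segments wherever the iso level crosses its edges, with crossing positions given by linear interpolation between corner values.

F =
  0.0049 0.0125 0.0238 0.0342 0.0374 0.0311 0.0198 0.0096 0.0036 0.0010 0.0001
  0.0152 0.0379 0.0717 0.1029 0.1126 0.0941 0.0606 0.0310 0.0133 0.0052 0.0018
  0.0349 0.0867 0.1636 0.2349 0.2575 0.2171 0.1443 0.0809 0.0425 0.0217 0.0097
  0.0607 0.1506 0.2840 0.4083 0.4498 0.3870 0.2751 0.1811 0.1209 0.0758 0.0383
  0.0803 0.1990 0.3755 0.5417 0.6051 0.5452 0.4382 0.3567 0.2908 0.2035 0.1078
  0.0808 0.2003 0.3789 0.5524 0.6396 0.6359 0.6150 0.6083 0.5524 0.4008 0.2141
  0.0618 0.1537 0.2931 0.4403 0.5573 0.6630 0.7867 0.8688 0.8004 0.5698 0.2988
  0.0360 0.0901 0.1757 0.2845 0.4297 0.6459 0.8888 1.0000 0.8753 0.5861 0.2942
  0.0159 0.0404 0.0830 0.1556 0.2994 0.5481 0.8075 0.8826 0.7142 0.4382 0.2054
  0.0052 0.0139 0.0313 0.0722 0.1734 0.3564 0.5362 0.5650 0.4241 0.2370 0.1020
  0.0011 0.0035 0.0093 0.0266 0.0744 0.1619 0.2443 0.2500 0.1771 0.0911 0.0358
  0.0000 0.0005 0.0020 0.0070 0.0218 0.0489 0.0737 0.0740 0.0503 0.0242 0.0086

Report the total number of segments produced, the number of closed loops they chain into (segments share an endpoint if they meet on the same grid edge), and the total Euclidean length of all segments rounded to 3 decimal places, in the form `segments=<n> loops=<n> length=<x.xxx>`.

cell (2,2): code 0100 → (2.987,3.000)–(3.000,2.981)
cell (2,3): code 1100 → (2.772,4.000)–(2.987,3.000)
cell (2,4): code 1000 → (3.000,4.697)–(2.772,4.000)
cell (3,2): code 0110 → (3.000,2.981)–(4.000,2.184)
cell (3,4): code 1101 → (3.120,5.000)–(3.000,4.697)
cell (3,5): code 1100 → (3.803,6.000)–(3.120,5.000)
cell (3,6): code 1000 → (4.000,6.395)–(3.803,6.000)
cell (4,2): code 0110 → (4.000,2.184)–(5.000,2.156)
cell (4,6): code 1101 → (4.196,7.000)–(4.000,6.395)
cell (4,7): code 1100 → (4.440,8.000)–(4.196,7.000)
cell (4,8): code 1000 → (5.000,8.966)–(4.440,8.000)
cell (5,2): code 0110 → (5.000,2.156)–(6.000,2.767)
cell (5,8): code 1101 → (5.031,9.000)–(5.000,8.966)
cell (5,9): code 1000 → (6.000,9.604)–(5.031,9.000)
cell (6,2): code 0010 → (6.000,2.767)–(6.220,3.000)
cell (6,3): code 0111 → (6.220,3.000)–(7.000,3.837)
cell (6,9): code 1001 → (7.000,9.617)–(6.000,9.604)
cell (7,3): code 0010 → (7.000,3.837)–(7.182,4.000)
cell (7,4): code 0111 → (7.182,4.000)–(8.000,4.429)
cell (7,9): code 1001 → (8.000,9.138)–(7.000,9.617)
cell (8,4): code 0010 → (8.000,4.429)–(8.741,5.000)
cell (8,5): code 0111 → (8.741,5.000)–(9.000,5.276)
cell (8,8): code 1011 → (9.000,8.097)–(8.160,9.000)
cell (8,9): code 0001 → (8.160,9.000)–(8.000,9.138)
cell (9,5): code 0010 → (9.000,5.276)–(9.446,6.000)
cell (9,6): code 0011 → (9.446,6.000)–(9.505,7.000)
cell (9,7): code 0011 → (9.505,7.000)–(9.073,8.000)
cell (9,8): code 0001 → (9.073,8.000)–(9.000,8.097)
total: 28 segments, chained into 1 closed loop(s), length Σ = 21.741294

segments=28 loops=1 length=21.741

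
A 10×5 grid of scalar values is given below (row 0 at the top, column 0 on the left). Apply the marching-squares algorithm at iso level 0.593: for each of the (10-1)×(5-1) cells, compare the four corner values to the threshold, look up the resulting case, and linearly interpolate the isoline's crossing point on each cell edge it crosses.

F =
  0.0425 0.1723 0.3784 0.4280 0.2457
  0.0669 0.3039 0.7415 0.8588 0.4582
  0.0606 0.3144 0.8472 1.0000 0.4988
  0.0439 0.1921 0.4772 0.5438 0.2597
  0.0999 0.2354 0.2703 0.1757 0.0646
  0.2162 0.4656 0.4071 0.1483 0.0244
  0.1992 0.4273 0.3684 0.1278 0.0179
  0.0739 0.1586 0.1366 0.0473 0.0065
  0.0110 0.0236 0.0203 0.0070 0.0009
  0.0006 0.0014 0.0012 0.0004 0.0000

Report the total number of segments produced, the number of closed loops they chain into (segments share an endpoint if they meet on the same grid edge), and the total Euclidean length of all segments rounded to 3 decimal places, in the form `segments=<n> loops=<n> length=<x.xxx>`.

cell (0,1): code 0100 → (0.591,2.000)–(1.000,1.661)
cell (0,2): code 1100 → (0.383,3.000)–(0.591,2.000)
cell (0,3): code 1000 → (1.000,3.664)–(0.383,3.000)
cell (1,1): code 0110 → (1.000,1.661)–(2.000,1.523)
cell (1,3): code 1001 → (2.000,3.812)–(1.000,3.664)
cell (2,1): code 0010 → (2.000,1.523)–(2.687,2.000)
cell (2,2): code 0011 → (2.687,2.000)–(2.892,3.000)
cell (2,3): code 0001 → (2.892,3.000)–(2.000,3.812)
total: 8 segments, chained into 1 closed loop(s), length Σ = 7.542947

segments=8 loops=1 length=7.543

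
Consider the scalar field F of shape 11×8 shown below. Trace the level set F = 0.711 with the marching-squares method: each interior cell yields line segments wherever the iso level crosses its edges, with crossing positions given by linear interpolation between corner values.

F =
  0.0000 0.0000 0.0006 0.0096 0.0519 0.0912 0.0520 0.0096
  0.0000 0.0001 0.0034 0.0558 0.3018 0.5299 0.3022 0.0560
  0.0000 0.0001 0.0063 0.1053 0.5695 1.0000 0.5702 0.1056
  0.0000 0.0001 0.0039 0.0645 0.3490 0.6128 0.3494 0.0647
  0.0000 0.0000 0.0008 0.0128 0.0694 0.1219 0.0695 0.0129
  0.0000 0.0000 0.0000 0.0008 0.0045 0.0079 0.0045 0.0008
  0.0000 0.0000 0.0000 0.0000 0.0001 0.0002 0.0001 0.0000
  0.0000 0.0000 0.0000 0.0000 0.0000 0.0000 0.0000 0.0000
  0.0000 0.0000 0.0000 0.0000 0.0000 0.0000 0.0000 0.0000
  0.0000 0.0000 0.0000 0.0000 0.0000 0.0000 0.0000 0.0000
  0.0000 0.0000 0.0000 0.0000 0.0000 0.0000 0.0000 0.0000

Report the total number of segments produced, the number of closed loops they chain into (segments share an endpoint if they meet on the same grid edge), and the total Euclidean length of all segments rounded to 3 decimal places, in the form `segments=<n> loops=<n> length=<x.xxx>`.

cell (1,4): code 0100 → (1.385,5.000)–(2.000,4.329)
cell (1,5): code 1000 → (2.000,5.672)–(1.385,5.000)
cell (2,4): code 0010 → (2.000,4.329)–(2.746,5.000)
cell (2,5): code 0001 → (2.746,5.000)–(2.000,5.672)
total: 4 segments, chained into 1 closed loop(s), length Σ = 3.829815

segments=4 loops=1 length=3.830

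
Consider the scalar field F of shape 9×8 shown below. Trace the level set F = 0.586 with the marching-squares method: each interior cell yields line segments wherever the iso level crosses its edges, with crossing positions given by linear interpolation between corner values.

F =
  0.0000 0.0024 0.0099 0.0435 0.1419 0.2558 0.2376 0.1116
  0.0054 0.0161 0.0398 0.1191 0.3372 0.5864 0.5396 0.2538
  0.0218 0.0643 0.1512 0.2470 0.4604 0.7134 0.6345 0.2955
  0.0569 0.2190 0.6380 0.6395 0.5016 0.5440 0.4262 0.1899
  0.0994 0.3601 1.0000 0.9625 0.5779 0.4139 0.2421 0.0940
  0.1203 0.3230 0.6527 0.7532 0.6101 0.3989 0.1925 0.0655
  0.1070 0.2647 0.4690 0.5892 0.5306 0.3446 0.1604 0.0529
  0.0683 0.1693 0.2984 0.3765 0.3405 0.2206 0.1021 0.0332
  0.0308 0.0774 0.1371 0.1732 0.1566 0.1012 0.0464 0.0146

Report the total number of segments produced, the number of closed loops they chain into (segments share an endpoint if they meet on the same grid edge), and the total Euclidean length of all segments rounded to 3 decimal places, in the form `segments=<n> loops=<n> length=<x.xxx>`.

segments=22 loops=2 length=14.205

cell (0,4): code 0100 → (0.999,5.000)–(1.000,4.998)
cell (0,5): code 1000 → (1.000,5.009)–(0.999,5.000)
cell (1,4): code 0110 → (1.000,4.998)–(2.000,4.496)
cell (1,5): code 1101 → (1.489,6.000)–(1.000,5.009)
cell (1,6): code 1000 → (2.000,6.143)–(1.489,6.000)
cell (2,1): code 0100 → (2.893,2.000)–(3.000,1.876)
cell (2,2): code 1100 → (2.864,3.000)–(2.893,2.000)
cell (2,3): code 1000 → (3.000,3.388)–(2.864,3.000)
cell (2,4): code 0010 → (2.000,4.496)–(2.752,5.000)
cell (2,5): code 0011 → (2.752,5.000)–(2.233,6.000)
cell (2,6): code 0001 → (2.233,6.000)–(2.000,6.143)
cell (3,1): code 0110 → (3.000,1.876)–(4.000,1.353)
cell (3,3): code 1001 → (4.000,3.979)–(3.000,3.388)
cell (4,1): code 0110 → (4.000,1.353)–(5.000,1.798)
cell (4,3): code 1101 → (4.252,4.000)–(4.000,3.979)
cell (4,4): code 1000 → (5.000,4.114)–(4.252,4.000)
cell (5,1): code 0010 → (5.000,1.798)–(5.363,2.000)
cell (5,2): code 0111 → (5.363,2.000)–(6.000,2.973)
cell (5,3): code 1011 → (6.000,3.055)–(5.303,4.000)
cell (5,4): code 0001 → (5.303,4.000)–(5.000,4.114)
cell (6,2): code 0010 → (6.000,2.973)–(6.015,3.000)
cell (6,3): code 0001 → (6.015,3.000)–(6.000,3.055)
total: 22 segments, chained into 2 closed loop(s), length Σ = 14.204679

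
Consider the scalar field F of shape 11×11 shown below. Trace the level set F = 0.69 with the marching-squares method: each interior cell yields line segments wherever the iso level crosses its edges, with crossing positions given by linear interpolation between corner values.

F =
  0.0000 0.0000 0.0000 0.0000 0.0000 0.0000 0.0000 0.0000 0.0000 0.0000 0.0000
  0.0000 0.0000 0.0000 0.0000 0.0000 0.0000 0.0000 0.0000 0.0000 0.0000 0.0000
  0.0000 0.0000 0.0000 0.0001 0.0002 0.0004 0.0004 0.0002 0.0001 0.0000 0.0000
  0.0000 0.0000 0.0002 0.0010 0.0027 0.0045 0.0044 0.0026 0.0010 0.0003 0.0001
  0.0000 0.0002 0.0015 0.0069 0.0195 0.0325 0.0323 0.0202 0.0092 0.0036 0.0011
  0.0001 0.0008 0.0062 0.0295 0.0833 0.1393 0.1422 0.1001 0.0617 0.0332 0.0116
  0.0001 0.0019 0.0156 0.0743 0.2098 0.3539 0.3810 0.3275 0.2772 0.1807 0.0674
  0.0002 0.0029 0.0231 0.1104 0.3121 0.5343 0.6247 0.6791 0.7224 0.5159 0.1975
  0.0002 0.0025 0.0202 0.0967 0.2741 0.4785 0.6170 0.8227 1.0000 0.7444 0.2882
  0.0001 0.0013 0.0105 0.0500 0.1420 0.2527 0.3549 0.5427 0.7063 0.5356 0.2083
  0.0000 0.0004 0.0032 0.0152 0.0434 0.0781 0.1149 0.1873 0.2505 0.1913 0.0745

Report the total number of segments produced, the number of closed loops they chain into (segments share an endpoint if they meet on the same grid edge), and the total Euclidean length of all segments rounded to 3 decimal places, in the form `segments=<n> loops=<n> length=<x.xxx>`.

segments=12 loops=1 length=7.223

cell (6,7): code 0100 → (6.927,8.000)–(7.000,7.252)
cell (6,8): code 1000 → (7.000,8.157)–(6.927,8.000)
cell (7,6): code 0100 → (7.076,7.000)–(8.000,6.355)
cell (7,7): code 1110 → (7.000,7.252)–(7.076,7.000)
cell (7,8): code 1101 → (7.762,9.000)–(7.000,8.157)
cell (7,9): code 1000 → (8.000,9.119)–(7.762,9.000)
cell (8,6): code 0010 → (8.000,6.355)–(8.474,7.000)
cell (8,7): code 0111 → (8.474,7.000)–(9.000,7.900)
cell (8,8): code 1011 → (9.000,8.095)–(8.261,9.000)
cell (8,9): code 0001 → (8.261,9.000)–(8.000,9.119)
cell (9,7): code 0010 → (9.000,7.900)–(9.036,8.000)
cell (9,8): code 0001 → (9.036,8.000)–(9.000,8.095)
total: 12 segments, chained into 1 closed loop(s), length Σ = 7.223263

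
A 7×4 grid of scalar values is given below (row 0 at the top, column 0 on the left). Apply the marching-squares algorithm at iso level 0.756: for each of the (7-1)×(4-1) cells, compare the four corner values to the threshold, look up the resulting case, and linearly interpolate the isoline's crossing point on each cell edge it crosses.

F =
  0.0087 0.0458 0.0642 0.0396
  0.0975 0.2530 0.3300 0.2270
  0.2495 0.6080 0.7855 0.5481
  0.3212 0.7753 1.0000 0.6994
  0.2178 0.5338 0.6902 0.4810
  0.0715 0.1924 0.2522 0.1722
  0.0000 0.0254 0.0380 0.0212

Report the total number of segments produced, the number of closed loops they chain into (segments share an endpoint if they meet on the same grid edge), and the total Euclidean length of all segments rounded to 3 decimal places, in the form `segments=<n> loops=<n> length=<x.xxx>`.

cell (1,1): code 0100 → (1.935,2.000)–(2.000,1.834)
cell (1,2): code 1000 → (2.000,2.124)–(1.935,2.000)
cell (2,0): code 0100 → (2.885,1.000)–(3.000,0.957)
cell (2,1): code 1110 → (2.000,1.834)–(2.885,1.000)
cell (2,2): code 1001 → (3.000,2.812)–(2.000,2.124)
cell (3,0): code 0010 → (3.000,0.957)–(3.080,1.000)
cell (3,1): code 0011 → (3.080,1.000)–(3.788,2.000)
cell (3,2): code 0001 → (3.788,2.000)–(3.000,2.812)
total: 8 segments, chained into 1 closed loop(s), length Σ = 5.317204

segments=8 loops=1 length=5.317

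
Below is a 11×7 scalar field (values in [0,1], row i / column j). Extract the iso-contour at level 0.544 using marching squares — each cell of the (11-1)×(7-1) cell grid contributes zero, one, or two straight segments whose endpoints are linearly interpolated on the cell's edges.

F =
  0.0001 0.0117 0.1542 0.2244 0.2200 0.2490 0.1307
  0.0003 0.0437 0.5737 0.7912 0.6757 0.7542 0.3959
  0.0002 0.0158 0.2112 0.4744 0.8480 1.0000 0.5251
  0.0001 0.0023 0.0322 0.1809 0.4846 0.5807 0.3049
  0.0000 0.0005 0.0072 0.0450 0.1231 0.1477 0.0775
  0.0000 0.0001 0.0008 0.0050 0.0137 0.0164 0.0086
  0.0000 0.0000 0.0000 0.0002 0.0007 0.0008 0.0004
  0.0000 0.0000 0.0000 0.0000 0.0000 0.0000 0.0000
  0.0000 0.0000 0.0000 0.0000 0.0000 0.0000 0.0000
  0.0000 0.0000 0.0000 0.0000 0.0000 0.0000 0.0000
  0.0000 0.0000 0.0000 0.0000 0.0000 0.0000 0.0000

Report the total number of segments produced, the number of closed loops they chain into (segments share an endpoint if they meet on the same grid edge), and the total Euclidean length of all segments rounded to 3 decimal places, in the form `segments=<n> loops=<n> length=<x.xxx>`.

cell (0,1): code 0100 → (0.929,2.000)–(1.000,1.944)
cell (0,2): code 1100 → (0.564,3.000)–(0.929,2.000)
cell (0,3): code 1100 → (0.711,4.000)–(0.564,3.000)
cell (0,4): code 1100 → (0.584,5.000)–(0.711,4.000)
cell (0,5): code 1000 → (1.000,5.587)–(0.584,5.000)
cell (1,1): code 0010 → (1.000,1.944)–(1.082,2.000)
cell (1,2): code 0011 → (1.082,2.000)–(1.780,3.000)
cell (1,3): code 0111 → (1.780,3.000)–(2.000,3.186)
cell (1,5): code 1001 → (2.000,5.960)–(1.000,5.587)
cell (2,3): code 0010 → (2.000,3.186)–(2.837,4.000)
cell (2,4): code 0111 → (2.837,4.000)–(3.000,4.618)
cell (2,5): code 1001 → (3.000,5.133)–(2.000,5.960)
cell (3,4): code 0010 → (3.000,4.618)–(3.085,5.000)
cell (3,5): code 0001 → (3.085,5.000)–(3.000,5.133)
total: 14 segments, chained into 1 closed loop(s), length Σ = 10.220563

segments=14 loops=1 length=10.221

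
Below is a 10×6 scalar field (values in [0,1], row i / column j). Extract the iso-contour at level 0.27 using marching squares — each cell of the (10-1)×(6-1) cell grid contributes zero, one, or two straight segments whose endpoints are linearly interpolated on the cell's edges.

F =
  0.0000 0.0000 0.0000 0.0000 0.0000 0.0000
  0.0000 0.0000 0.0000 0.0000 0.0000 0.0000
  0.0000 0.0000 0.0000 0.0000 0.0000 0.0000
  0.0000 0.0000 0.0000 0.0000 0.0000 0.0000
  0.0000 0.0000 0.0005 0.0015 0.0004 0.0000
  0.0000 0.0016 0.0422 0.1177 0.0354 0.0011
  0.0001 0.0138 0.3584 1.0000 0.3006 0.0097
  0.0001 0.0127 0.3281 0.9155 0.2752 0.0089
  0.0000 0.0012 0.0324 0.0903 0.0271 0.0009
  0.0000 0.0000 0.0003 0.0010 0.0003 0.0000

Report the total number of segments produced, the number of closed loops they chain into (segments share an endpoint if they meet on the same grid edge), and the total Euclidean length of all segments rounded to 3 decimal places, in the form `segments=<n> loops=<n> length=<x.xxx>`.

cell (5,1): code 0100 → (5.720,2.000)–(6.000,1.743)
cell (5,2): code 1100 → (5.173,3.000)–(5.720,2.000)
cell (5,3): code 1100 → (5.885,4.000)–(5.173,3.000)
cell (5,4): code 1000 → (6.000,4.105)–(5.885,4.000)
cell (6,1): code 0110 → (6.000,1.743)–(7.000,1.816)
cell (6,4): code 1001 → (7.000,4.020)–(6.000,4.105)
cell (7,1): code 0010 → (7.000,1.816)–(7.196,2.000)
cell (7,2): code 0011 → (7.196,2.000)–(7.782,3.000)
cell (7,3): code 0011 → (7.782,3.000)–(7.021,4.000)
cell (7,4): code 0001 → (7.021,4.000)–(7.000,4.020)
total: 10 segments, chained into 1 closed loop(s), length Σ = 7.623333

segments=10 loops=1 length=7.623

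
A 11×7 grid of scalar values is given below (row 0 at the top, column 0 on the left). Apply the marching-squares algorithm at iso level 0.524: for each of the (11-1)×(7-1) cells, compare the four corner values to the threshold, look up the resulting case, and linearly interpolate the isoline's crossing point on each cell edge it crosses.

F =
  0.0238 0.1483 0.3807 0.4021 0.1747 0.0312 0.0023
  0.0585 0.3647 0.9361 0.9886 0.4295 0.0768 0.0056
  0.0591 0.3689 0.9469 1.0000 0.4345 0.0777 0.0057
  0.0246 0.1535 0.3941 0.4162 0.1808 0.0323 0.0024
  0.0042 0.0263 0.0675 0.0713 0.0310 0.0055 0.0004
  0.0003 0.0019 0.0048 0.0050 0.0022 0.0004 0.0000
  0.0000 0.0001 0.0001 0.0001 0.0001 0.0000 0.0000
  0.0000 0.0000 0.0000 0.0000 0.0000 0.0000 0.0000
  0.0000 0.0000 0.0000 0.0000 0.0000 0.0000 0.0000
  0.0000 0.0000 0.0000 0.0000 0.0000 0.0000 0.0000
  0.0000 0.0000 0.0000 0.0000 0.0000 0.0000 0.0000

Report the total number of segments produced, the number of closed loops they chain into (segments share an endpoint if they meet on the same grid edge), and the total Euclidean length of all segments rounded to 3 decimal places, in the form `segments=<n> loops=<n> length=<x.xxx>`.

segments=8 loops=1 length=8.416

cell (0,1): code 0100 → (0.258,2.000)–(1.000,1.279)
cell (0,2): code 1100 → (0.208,3.000)–(0.258,2.000)
cell (0,3): code 1000 → (1.000,3.831)–(0.208,3.000)
cell (1,1): code 0110 → (1.000,1.279)–(2.000,1.268)
cell (1,3): code 1001 → (2.000,3.842)–(1.000,3.831)
cell (2,1): code 0010 → (2.000,1.268)–(2.765,2.000)
cell (2,2): code 0011 → (2.765,2.000)–(2.815,3.000)
cell (2,3): code 0001 → (2.815,3.000)–(2.000,3.842)
total: 8 segments, chained into 1 closed loop(s), length Σ = 8.415890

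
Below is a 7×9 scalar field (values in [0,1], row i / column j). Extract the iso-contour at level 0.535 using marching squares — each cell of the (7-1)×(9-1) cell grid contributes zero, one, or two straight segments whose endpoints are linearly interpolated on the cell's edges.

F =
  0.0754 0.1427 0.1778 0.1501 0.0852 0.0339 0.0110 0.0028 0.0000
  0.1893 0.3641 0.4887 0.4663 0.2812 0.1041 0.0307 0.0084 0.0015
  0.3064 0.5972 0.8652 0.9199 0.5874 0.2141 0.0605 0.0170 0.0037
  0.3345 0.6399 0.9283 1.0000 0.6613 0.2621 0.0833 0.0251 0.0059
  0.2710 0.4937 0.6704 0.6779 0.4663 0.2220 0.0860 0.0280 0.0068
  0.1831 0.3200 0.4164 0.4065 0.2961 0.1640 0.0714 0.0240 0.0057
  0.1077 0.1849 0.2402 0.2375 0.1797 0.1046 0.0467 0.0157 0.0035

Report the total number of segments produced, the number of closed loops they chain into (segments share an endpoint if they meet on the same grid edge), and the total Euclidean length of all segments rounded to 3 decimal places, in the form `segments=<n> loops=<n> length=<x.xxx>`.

cell (1,0): code 0100 → (1.733,1.000)–(2.000,0.786)
cell (1,1): code 1100 → (1.123,2.000)–(1.733,1.000)
cell (1,2): code 1100 → (1.151,3.000)–(1.123,2.000)
cell (1,3): code 1100 → (1.829,4.000)–(1.151,3.000)
cell (1,4): code 1000 → (2.000,4.140)–(1.829,4.000)
cell (2,0): code 0110 → (2.000,0.786)–(3.000,0.657)
cell (2,4): code 1001 → (3.000,4.316)–(2.000,4.140)
cell (3,0): code 0010 → (3.000,0.657)–(3.718,1.000)
cell (3,1): code 0111 → (3.718,1.000)–(4.000,1.234)
cell (3,3): code 1011 → (4.000,3.675)–(3.648,4.000)
cell (3,4): code 0001 → (3.648,4.000)–(3.000,4.316)
cell (4,1): code 0010 → (4.000,1.234)–(4.533,2.000)
cell (4,2): code 0011 → (4.533,2.000)–(4.527,3.000)
cell (4,3): code 0001 → (4.527,3.000)–(4.000,3.675)
total: 14 segments, chained into 1 closed loop(s), length Σ = 11.118639

segments=14 loops=1 length=11.119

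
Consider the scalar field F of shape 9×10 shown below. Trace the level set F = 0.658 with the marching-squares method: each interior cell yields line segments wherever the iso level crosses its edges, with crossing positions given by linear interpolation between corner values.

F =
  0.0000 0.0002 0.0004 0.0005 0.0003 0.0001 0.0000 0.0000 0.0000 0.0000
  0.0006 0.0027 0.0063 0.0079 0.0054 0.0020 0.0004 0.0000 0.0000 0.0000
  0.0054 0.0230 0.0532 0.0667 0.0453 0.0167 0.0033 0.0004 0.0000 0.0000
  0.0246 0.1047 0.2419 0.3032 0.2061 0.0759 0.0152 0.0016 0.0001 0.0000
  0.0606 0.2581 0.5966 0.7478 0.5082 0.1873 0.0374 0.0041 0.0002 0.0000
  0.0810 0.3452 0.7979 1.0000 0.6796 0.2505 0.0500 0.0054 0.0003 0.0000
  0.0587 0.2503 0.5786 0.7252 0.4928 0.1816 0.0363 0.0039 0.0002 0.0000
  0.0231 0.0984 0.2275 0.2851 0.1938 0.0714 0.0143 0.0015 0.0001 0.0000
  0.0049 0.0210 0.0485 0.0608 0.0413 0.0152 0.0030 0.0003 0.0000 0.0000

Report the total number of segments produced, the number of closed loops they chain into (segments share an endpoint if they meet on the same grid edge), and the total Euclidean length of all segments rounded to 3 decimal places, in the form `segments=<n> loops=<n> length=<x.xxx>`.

cell (3,2): code 0100 → (3.798,3.000)–(4.000,2.406)
cell (3,3): code 1000 → (4.000,3.375)–(3.798,3.000)
cell (4,1): code 0100 → (4.305,2.000)–(5.000,1.691)
cell (4,2): code 1110 → (4.000,2.406)–(4.305,2.000)
cell (4,3): code 1101 → (4.874,4.000)–(4.000,3.375)
cell (4,4): code 1000 → (5.000,4.050)–(4.874,4.000)
cell (5,1): code 0010 → (5.000,1.691)–(5.638,2.000)
cell (5,2): code 0111 → (5.638,2.000)–(6.000,2.542)
cell (5,3): code 1011 → (6.000,3.289)–(5.116,4.000)
cell (5,4): code 0001 → (5.116,4.000)–(5.000,4.050)
cell (6,2): code 0010 → (6.000,2.542)–(6.153,3.000)
cell (6,3): code 0001 → (6.153,3.000)–(6.000,3.289)
total: 12 segments, chained into 1 closed loop(s), length Σ = 6.963062

segments=12 loops=1 length=6.963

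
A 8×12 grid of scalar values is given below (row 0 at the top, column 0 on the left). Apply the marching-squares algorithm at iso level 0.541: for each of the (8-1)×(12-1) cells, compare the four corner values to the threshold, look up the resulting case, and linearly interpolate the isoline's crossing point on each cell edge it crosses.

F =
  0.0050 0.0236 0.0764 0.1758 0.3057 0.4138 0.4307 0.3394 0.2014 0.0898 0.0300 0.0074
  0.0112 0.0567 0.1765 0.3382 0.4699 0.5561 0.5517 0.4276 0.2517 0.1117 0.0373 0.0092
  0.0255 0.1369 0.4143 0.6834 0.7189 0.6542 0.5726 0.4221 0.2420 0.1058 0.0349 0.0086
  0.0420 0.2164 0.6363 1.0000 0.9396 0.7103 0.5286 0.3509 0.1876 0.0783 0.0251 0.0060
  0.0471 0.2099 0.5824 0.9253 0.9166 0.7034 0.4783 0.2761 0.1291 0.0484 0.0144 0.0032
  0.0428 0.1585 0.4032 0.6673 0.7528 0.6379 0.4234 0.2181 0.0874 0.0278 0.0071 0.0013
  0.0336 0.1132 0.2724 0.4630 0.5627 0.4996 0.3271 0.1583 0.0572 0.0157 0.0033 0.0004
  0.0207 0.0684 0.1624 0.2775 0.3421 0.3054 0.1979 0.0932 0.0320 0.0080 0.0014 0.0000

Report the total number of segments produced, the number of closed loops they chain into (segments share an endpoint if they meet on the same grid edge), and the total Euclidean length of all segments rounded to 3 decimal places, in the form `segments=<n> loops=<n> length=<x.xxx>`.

segments=22 loops=1 length=15.242

cell (0,4): code 0100 → (0.894,5.000)–(1.000,4.825)
cell (0,5): code 1100 → (0.912,6.000)–(0.894,5.000)
cell (0,6): code 1000 → (1.000,6.086)–(0.912,6.000)
cell (1,2): code 0100 → (1.587,3.000)–(2.000,2.471)
cell (1,3): code 1100 → (1.286,4.000)–(1.587,3.000)
cell (1,4): code 1110 → (1.000,4.825)–(1.286,4.000)
cell (1,6): code 1001 → (2.000,6.210)–(1.000,6.086)
cell (2,1): code 0100 → (2.571,2.000)–(3.000,1.773)
cell (2,2): code 1110 → (2.000,2.471)–(2.571,2.000)
cell (2,5): code 1011 → (3.000,5.932)–(2.718,6.000)
cell (2,6): code 0001 → (2.718,6.000)–(2.000,6.210)
cell (3,1): code 0110 → (3.000,1.773)–(4.000,1.889)
cell (3,5): code 1001 → (4.000,5.721)–(3.000,5.932)
cell (4,1): code 0010 → (4.000,1.889)–(4.231,2.000)
cell (4,2): code 0111 → (4.231,2.000)–(5.000,2.522)
cell (4,5): code 1001 → (5.000,5.452)–(4.000,5.721)
cell (5,2): code 0010 → (5.000,2.522)–(5.618,3.000)
cell (5,3): code 0111 → (5.618,3.000)–(6.000,3.782)
cell (5,4): code 1011 → (6.000,4.344)–(5.701,5.000)
cell (5,5): code 0001 → (5.701,5.000)–(5.000,5.452)
cell (6,3): code 0010 → (6.000,3.782)–(6.098,4.000)
cell (6,4): code 0001 → (6.098,4.000)–(6.000,4.344)
total: 22 segments, chained into 1 closed loop(s), length Σ = 15.241596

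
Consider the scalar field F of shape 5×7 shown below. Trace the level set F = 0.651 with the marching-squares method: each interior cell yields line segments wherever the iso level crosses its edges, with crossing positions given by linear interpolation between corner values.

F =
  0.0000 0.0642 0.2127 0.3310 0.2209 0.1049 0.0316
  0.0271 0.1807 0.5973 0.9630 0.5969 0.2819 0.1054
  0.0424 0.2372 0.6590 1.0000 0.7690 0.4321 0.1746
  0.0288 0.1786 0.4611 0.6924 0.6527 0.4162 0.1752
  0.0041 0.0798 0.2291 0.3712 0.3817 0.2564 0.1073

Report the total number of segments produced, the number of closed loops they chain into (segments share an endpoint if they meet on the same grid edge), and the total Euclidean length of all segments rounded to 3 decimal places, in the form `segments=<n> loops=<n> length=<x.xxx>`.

segments=12 loops=1 length=7.704

cell (0,2): code 0100 → (0.506,3.000)–(1.000,2.147)
cell (0,3): code 1000 → (1.000,3.852)–(0.506,3.000)
cell (1,1): code 0100 → (1.870,2.000)–(2.000,1.981)
cell (1,2): code 1110 → (1.000,2.147)–(1.870,2.000)
cell (1,3): code 1101 → (1.314,4.000)–(1.000,3.852)
cell (1,4): code 1000 → (2.000,4.350)–(1.314,4.000)
cell (2,1): code 0010 → (2.000,1.981)–(2.040,2.000)
cell (2,2): code 0111 → (2.040,2.000)–(3.000,2.821)
cell (2,4): code 1001 → (3.000,4.007)–(2.000,4.350)
cell (3,2): code 0010 → (3.000,2.821)–(3.129,3.000)
cell (3,3): code 0011 → (3.129,3.000)–(3.006,4.000)
cell (3,4): code 0001 → (3.006,4.000)–(3.000,4.007)
total: 12 segments, chained into 1 closed loop(s), length Σ = 7.703873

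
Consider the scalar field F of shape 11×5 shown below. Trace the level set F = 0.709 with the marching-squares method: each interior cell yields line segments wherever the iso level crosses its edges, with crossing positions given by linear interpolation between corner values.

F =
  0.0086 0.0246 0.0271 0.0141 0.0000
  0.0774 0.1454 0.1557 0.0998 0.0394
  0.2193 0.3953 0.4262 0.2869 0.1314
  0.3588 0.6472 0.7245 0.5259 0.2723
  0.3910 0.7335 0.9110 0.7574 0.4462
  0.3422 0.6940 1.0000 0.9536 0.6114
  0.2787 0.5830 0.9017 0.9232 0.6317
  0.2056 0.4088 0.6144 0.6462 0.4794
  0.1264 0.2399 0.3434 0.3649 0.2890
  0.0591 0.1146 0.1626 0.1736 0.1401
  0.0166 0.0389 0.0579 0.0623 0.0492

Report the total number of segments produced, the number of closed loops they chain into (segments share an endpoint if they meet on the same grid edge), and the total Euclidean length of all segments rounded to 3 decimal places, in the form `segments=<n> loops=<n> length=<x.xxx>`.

segments=14 loops=1 length=10.329

cell (2,1): code 0100 → (2.948,2.000)–(3.000,1.799)
cell (2,2): code 1000 → (3.000,2.078)–(2.948,2.000)
cell (3,0): code 0100 → (3.716,1.000)–(4.000,0.928)
cell (3,1): code 1110 → (3.000,1.799)–(3.716,1.000)
cell (3,2): code 1101 → (3.791,3.000)–(3.000,2.078)
cell (3,3): code 1000 → (4.000,3.156)–(3.791,3.000)
cell (4,0): code 0010 → (4.000,0.928)–(4.620,1.000)
cell (4,1): code 0111 → (4.620,1.000)–(5.000,1.049)
cell (4,3): code 1001 → (5.000,3.715)–(4.000,3.156)
cell (5,1): code 0110 → (5.000,1.049)–(6.000,1.395)
cell (5,3): code 1001 → (6.000,3.735)–(5.000,3.715)
cell (6,1): code 0010 → (6.000,1.395)–(6.671,2.000)
cell (6,2): code 0011 → (6.671,2.000)–(6.773,3.000)
cell (6,3): code 0001 → (6.773,3.000)–(6.000,3.735)
total: 14 segments, chained into 1 closed loop(s), length Σ = 10.328795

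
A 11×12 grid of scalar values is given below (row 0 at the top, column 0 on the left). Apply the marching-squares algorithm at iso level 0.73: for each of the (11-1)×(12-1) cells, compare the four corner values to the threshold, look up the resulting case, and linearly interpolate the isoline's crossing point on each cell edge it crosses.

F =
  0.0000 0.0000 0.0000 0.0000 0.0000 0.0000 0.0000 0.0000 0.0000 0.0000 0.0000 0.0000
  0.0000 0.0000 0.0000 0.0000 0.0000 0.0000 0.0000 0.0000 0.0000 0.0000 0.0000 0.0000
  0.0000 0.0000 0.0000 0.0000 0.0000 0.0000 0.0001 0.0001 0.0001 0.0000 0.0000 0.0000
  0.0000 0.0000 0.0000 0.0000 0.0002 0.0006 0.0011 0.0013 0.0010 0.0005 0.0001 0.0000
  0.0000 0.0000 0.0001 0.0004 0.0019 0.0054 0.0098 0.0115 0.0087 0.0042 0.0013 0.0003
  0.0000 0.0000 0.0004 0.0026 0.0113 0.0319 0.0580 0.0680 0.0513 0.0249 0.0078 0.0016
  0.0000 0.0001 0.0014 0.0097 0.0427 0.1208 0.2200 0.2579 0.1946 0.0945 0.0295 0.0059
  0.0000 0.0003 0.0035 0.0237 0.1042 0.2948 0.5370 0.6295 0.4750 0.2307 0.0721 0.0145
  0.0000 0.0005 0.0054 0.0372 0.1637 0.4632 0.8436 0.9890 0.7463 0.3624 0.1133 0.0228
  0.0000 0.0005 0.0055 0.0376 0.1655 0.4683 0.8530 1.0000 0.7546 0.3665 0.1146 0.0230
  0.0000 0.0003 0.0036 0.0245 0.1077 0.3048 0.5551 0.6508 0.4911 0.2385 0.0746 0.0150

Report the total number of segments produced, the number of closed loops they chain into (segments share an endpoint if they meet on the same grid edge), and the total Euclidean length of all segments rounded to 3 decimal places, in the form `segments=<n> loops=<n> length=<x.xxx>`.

cell (7,5): code 0100 → (7.629,6.000)–(8.000,5.701)
cell (7,6): code 1100 → (7.280,7.000)–(7.629,6.000)
cell (7,7): code 1100 → (7.940,8.000)–(7.280,7.000)
cell (7,8): code 1000 → (8.000,8.042)–(7.940,8.000)
cell (8,5): code 0110 → (8.000,5.701)–(9.000,5.680)
cell (8,8): code 1001 → (9.000,8.063)–(8.000,8.042)
cell (9,5): code 0010 → (9.000,5.680)–(9.413,6.000)
cell (9,6): code 0011 → (9.413,6.000)–(9.773,7.000)
cell (9,7): code 0011 → (9.773,7.000)–(9.093,8.000)
cell (9,8): code 0001 → (9.093,8.000)–(9.000,8.063)
total: 10 segments, chained into 1 closed loop(s), length Σ = 7.714907

segments=10 loops=1 length=7.715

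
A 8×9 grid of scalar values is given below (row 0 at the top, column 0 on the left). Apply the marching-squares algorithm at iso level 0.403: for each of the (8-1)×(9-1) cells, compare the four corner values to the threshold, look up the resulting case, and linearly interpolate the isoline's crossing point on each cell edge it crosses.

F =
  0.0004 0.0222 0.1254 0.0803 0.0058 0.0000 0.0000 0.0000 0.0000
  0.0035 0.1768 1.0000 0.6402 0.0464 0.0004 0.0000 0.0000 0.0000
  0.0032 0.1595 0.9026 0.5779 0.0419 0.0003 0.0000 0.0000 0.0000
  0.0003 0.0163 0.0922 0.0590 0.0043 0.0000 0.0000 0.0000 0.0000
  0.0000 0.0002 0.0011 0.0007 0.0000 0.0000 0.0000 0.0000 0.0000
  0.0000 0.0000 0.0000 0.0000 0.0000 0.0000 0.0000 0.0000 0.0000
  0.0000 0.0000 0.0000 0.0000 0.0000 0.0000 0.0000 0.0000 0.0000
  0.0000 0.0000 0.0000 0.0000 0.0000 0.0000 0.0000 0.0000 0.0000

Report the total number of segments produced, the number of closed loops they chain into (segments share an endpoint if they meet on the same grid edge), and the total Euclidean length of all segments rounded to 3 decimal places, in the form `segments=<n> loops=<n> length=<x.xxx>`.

cell (0,1): code 0100 → (0.317,2.000)–(1.000,1.275)
cell (0,2): code 1100 → (0.576,3.000)–(0.317,2.000)
cell (0,3): code 1000 → (1.000,3.399)–(0.576,3.000)
cell (1,1): code 0110 → (1.000,1.275)–(2.000,1.328)
cell (1,3): code 1001 → (2.000,3.326)–(1.000,3.399)
cell (2,1): code 0010 → (2.000,1.328)–(2.616,2.000)
cell (2,2): code 0011 → (2.616,2.000)–(2.337,3.000)
cell (2,3): code 0001 → (2.337,3.000)–(2.000,3.326)
total: 8 segments, chained into 1 closed loop(s), length Σ = 7.034878

segments=8 loops=1 length=7.035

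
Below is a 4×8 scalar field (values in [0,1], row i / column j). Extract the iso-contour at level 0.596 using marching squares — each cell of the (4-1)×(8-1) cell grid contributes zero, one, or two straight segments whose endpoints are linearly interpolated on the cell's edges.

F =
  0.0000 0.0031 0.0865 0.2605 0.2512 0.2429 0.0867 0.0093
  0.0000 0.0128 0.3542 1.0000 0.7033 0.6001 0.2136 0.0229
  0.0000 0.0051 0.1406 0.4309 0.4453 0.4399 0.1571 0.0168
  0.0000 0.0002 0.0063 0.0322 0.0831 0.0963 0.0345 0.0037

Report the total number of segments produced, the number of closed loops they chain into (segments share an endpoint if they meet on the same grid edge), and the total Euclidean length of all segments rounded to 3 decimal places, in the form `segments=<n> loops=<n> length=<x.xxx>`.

cell (0,2): code 0100 → (0.454,3.000)–(1.000,2.374)
cell (0,3): code 1100 → (0.763,4.000)–(0.454,3.000)
cell (0,4): code 1100 → (0.989,5.000)–(0.763,4.000)
cell (0,5): code 1000 → (1.000,5.011)–(0.989,5.000)
cell (1,2): code 0010 → (1.000,2.374)–(1.710,3.000)
cell (1,3): code 0011 → (1.710,3.000)–(1.416,4.000)
cell (1,4): code 0011 → (1.416,4.000)–(1.026,5.000)
cell (1,5): code 0001 → (1.026,5.000)–(1.000,5.011)
total: 8 segments, chained into 1 closed loop(s), length Σ = 6.007710

segments=8 loops=1 length=6.008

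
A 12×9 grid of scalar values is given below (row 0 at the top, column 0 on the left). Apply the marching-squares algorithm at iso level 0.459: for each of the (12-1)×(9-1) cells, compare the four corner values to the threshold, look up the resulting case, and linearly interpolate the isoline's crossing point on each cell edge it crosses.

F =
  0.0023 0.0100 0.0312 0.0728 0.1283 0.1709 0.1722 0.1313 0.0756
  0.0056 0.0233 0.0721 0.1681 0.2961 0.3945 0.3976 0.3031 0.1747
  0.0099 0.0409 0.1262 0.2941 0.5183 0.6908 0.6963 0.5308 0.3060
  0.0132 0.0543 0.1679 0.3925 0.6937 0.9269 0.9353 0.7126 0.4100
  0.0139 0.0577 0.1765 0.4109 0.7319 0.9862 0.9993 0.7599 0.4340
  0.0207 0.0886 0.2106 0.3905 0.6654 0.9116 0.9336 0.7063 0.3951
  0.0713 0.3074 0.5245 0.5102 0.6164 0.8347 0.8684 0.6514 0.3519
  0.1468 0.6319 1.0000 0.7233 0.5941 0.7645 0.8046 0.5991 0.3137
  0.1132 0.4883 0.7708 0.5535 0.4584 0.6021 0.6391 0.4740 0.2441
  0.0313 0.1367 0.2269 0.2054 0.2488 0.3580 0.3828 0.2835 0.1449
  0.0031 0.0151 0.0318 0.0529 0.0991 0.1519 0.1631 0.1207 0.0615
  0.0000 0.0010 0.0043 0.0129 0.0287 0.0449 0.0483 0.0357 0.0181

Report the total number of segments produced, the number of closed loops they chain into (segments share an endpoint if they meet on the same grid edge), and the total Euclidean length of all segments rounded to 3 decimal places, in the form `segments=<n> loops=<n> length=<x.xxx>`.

segments=30 loops=1 length=24.732

cell (1,3): code 0100 → (1.733,4.000)–(2.000,3.736)
cell (1,4): code 1100 → (1.218,5.000)–(1.733,4.000)
cell (1,5): code 1100 → (1.206,6.000)–(1.218,5.000)
cell (1,6): code 1100 → (1.685,7.000)–(1.206,6.000)
cell (1,7): code 1000 → (2.000,7.319)–(1.685,7.000)
cell (2,3): code 0110 → (2.000,3.736)–(3.000,3.221)
cell (2,7): code 1001 → (3.000,7.838)–(2.000,7.319)
cell (3,3): code 0110 → (3.000,3.221)–(4.000,3.150)
cell (3,7): code 1001 → (4.000,7.923)–(3.000,7.838)
cell (4,3): code 0110 → (4.000,3.150)–(5.000,3.249)
cell (4,7): code 1001 → (5.000,7.795)–(4.000,7.923)
cell (5,1): code 0100 → (5.791,2.000)–(6.000,1.698)
cell (5,2): code 1100 → (5.572,3.000)–(5.791,2.000)
cell (5,3): code 1110 → (5.000,3.249)–(5.572,3.000)
cell (5,7): code 1001 → (6.000,7.642)–(5.000,7.795)
cell (6,0): code 0100 → (6.467,1.000)–(7.000,0.644)
cell (6,1): code 1110 → (6.000,1.698)–(6.467,1.000)
cell (6,7): code 1001 → (7.000,7.491)–(6.000,7.642)
cell (7,0): code 0110 → (7.000,0.644)–(8.000,0.922)
cell (7,3): code 1011 → (8.000,3.994)–(7.996,4.000)
cell (7,4): code 0111 → (7.996,4.000)–(8.000,4.004)
cell (7,7): code 1001 → (8.000,7.065)–(7.000,7.491)
cell (8,0): code 0010 → (8.000,0.922)–(8.083,1.000)
cell (8,1): code 0011 → (8.083,1.000)–(8.573,2.000)
cell (8,2): code 0011 → (8.573,2.000)–(8.271,3.000)
cell (8,3): code 0001 → (8.271,3.000)–(8.000,3.994)
cell (8,4): code 0010 → (8.000,4.004)–(8.586,5.000)
cell (8,5): code 0011 → (8.586,5.000)–(8.703,6.000)
cell (8,6): code 0011 → (8.703,6.000)–(8.079,7.000)
cell (8,7): code 0001 → (8.079,7.000)–(8.000,7.065)
total: 30 segments, chained into 1 closed loop(s), length Σ = 24.732198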